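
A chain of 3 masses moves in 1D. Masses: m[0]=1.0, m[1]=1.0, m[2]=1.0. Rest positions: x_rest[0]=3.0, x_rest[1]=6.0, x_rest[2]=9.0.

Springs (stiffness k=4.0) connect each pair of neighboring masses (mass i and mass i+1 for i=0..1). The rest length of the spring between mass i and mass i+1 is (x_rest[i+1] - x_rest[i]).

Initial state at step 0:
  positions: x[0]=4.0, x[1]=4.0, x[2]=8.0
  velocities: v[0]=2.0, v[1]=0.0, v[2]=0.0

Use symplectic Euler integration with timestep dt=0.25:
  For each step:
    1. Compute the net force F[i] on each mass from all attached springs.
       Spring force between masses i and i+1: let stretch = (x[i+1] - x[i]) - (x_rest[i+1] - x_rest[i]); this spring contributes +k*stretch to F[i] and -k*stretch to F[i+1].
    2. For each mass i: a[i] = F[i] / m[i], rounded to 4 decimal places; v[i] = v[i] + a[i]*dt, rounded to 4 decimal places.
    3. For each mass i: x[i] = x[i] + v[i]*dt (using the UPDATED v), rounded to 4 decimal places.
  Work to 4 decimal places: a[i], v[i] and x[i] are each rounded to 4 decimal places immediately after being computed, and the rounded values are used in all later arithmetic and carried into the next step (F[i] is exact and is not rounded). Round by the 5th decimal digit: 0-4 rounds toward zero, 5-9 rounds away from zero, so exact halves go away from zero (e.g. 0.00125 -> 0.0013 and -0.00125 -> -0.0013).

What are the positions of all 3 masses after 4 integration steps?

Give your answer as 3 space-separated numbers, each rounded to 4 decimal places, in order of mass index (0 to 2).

Step 0: x=[4.0000 4.0000 8.0000] v=[2.0000 0.0000 0.0000]
Step 1: x=[3.7500 5.0000 7.7500] v=[-1.0000 4.0000 -1.0000]
Step 2: x=[3.0625 6.3750 7.5625] v=[-2.7500 5.5000 -0.7500]
Step 3: x=[2.4531 7.2188 7.8281] v=[-2.4375 3.3750 1.0625]
Step 4: x=[2.2852 7.0235 8.6914] v=[-0.6718 -0.7814 3.4532]

Answer: 2.2852 7.0235 8.6914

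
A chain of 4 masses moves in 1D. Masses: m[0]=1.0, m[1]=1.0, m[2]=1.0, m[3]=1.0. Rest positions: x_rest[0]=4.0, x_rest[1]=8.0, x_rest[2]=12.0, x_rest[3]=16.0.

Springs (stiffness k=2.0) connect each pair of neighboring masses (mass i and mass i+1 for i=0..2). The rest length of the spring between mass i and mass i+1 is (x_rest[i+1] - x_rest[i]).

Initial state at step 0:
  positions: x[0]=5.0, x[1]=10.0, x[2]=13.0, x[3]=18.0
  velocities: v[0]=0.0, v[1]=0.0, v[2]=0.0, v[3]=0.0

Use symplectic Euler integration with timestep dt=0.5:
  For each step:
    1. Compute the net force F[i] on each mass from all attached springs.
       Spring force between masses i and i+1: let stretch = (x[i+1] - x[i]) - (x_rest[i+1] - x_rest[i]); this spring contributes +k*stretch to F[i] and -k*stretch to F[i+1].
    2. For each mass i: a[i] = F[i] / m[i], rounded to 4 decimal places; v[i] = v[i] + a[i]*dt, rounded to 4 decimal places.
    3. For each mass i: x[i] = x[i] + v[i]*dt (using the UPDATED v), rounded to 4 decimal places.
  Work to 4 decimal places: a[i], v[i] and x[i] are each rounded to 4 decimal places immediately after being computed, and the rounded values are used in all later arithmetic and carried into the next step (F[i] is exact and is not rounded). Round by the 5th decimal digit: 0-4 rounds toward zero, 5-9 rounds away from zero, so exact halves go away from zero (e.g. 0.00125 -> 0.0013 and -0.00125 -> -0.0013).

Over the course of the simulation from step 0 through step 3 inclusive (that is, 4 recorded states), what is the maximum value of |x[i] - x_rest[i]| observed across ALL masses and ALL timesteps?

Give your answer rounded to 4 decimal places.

Answer: 2.2500

Derivation:
Step 0: x=[5.0000 10.0000 13.0000 18.0000] v=[0.0000 0.0000 0.0000 0.0000]
Step 1: x=[5.5000 9.0000 14.0000 17.5000] v=[1.0000 -2.0000 2.0000 -1.0000]
Step 2: x=[5.7500 8.7500 14.2500 17.2500] v=[0.5000 -0.5000 0.5000 -0.5000]
Step 3: x=[5.5000 9.7500 13.2500 17.5000] v=[-0.5000 2.0000 -2.0000 0.5000]
Max displacement = 2.2500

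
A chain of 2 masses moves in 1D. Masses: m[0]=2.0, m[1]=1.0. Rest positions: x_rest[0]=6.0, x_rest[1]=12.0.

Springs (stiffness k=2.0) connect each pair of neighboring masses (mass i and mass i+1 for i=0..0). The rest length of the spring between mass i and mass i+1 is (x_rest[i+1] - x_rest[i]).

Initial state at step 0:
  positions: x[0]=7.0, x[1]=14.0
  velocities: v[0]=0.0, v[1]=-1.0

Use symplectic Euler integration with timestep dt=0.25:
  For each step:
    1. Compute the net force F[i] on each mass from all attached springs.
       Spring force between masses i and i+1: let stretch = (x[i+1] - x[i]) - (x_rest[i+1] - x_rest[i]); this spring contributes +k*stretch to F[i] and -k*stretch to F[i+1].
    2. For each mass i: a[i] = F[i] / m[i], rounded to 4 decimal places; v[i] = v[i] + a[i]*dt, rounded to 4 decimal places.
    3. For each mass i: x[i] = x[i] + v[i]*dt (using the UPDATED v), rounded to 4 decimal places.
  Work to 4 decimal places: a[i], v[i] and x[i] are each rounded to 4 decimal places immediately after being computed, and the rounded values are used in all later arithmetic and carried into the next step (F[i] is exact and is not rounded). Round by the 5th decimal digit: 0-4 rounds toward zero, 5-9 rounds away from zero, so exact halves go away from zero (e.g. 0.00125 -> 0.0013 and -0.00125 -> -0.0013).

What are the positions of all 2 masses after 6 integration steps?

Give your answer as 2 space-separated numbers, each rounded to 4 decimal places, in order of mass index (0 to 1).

Step 0: x=[7.0000 14.0000] v=[0.0000 -1.0000]
Step 1: x=[7.0625 13.6250] v=[0.2500 -1.5000]
Step 2: x=[7.1602 13.1797] v=[0.3906 -1.7813]
Step 3: x=[7.2591 12.7319] v=[0.3955 -1.7911]
Step 4: x=[7.3250 12.3500] v=[0.2637 -1.5275]
Step 5: x=[7.3300 12.0900] v=[0.0200 -1.0400]
Step 6: x=[7.2575 11.9850] v=[-0.2900 -0.4200]

Answer: 7.2575 11.9850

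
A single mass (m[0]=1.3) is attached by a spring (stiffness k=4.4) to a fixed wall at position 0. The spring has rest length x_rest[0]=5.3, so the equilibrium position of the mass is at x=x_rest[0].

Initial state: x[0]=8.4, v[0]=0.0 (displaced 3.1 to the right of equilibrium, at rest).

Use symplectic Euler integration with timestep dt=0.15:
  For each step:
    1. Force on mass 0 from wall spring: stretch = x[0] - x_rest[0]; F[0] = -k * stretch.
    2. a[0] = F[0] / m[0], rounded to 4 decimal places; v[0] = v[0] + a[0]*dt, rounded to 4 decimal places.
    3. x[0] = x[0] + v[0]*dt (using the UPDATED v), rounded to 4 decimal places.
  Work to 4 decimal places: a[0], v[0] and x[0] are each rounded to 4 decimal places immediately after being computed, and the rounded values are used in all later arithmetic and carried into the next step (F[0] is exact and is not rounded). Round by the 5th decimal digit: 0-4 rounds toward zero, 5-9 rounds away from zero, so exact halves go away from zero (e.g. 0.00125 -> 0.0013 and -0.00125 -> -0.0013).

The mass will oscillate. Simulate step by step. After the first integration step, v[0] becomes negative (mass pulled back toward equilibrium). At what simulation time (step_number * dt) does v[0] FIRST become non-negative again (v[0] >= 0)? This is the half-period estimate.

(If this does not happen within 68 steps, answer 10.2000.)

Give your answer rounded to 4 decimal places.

Answer: 1.8000

Derivation:
Step 0: x=[8.4000] v=[0.0000]
Step 1: x=[8.1639] v=[-1.5738]
Step 2: x=[7.7097] v=[-3.0278]
Step 3: x=[7.0720] v=[-4.2512]
Step 4: x=[6.2994] v=[-5.1508]
Step 5: x=[5.4507] v=[-5.6582]
Step 6: x=[4.5905] v=[-5.7347]
Step 7: x=[3.7843] v=[-5.3745]
Step 8: x=[3.0936] v=[-4.6050]
Step 9: x=[2.5709] v=[-3.4848]
Step 10: x=[2.2560] v=[-2.0993]
Step 11: x=[2.1729] v=[-0.5539]
Step 12: x=[2.3280] v=[1.0337]
First v>=0 after going negative at step 12, time=1.8000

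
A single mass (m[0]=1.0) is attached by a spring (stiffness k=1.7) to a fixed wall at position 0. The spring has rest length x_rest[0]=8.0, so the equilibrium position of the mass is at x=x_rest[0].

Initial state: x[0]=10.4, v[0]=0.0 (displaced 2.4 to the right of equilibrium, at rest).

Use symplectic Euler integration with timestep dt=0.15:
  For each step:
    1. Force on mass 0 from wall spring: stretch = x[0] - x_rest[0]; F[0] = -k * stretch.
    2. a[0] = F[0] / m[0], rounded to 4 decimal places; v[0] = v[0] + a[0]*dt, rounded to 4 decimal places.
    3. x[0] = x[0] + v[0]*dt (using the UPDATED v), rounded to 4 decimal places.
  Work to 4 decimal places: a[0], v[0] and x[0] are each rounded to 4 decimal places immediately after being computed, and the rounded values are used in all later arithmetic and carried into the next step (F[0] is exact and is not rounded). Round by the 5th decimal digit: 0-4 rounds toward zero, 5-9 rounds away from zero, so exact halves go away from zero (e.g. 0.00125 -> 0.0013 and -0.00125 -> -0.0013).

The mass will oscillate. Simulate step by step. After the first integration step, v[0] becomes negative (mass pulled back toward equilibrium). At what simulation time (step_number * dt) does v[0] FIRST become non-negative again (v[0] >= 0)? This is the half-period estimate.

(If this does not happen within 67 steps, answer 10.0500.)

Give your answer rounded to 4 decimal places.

Step 0: x=[10.4000] v=[0.0000]
Step 1: x=[10.3082] v=[-0.6120]
Step 2: x=[10.1281] v=[-1.2006]
Step 3: x=[9.8666] v=[-1.7433]
Step 4: x=[9.5337] v=[-2.2193]
Step 5: x=[9.1421] v=[-2.6104]
Step 6: x=[8.7069] v=[-2.9016]
Step 7: x=[8.2446] v=[-3.0819]
Step 8: x=[7.7730] v=[-3.1443]
Step 9: x=[7.3100] v=[-3.0864]
Step 10: x=[6.8734] v=[-2.9105]
Step 11: x=[6.4799] v=[-2.6232]
Step 12: x=[6.1446] v=[-2.2356]
Step 13: x=[5.8802] v=[-1.7625]
Step 14: x=[5.6969] v=[-1.2219]
Step 15: x=[5.6017] v=[-0.6346]
Step 16: x=[5.5983] v=[-0.0230]
Step 17: x=[5.6867] v=[0.5894]
First v>=0 after going negative at step 17, time=2.5500

Answer: 2.5500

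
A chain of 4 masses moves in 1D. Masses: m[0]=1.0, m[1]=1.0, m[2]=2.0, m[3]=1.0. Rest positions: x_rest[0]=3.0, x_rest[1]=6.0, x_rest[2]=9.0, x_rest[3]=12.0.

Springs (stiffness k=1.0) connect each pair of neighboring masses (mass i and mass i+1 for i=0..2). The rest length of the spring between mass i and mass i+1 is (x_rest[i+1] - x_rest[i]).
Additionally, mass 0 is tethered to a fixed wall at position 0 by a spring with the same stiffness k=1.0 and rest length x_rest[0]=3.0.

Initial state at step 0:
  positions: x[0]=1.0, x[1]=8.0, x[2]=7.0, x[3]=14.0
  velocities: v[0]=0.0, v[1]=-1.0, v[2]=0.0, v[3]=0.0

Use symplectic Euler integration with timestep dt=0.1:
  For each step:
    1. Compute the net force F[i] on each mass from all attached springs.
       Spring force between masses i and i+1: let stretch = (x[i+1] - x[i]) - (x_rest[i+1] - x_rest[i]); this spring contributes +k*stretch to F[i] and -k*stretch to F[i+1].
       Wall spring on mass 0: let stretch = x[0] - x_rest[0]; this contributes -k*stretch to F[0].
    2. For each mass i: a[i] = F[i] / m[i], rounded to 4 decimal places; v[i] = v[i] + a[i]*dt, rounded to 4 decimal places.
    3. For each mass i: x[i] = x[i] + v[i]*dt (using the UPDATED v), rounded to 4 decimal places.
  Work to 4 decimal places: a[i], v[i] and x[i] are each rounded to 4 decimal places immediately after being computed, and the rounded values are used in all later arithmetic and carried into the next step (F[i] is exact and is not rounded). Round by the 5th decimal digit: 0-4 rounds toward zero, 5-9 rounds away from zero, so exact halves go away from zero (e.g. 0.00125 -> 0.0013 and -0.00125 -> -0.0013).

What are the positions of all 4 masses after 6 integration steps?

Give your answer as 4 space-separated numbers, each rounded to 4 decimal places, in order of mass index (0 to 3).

Answer: 2.0927 5.9622 7.7555 13.2143

Derivation:
Step 0: x=[1.0000 8.0000 7.0000 14.0000] v=[0.0000 -1.0000 0.0000 0.0000]
Step 1: x=[1.0600 7.8200 7.0400 13.9600] v=[0.6000 -1.8000 0.4000 -0.4000]
Step 2: x=[1.1770 7.5646 7.1185 13.8808] v=[1.1700 -2.5540 0.7850 -0.7920]
Step 3: x=[1.3461 7.2409 7.2330 13.7640] v=[1.6911 -3.2374 1.1454 -1.1682]
Step 4: x=[1.5607 6.8581 7.3802 13.6119] v=[2.1460 -3.8277 1.4724 -1.5213]
Step 5: x=[1.8127 6.4276 7.5560 13.4275] v=[2.5197 -4.3052 1.7579 -1.8445]
Step 6: x=[2.0927 5.9622 7.7555 13.2143] v=[2.7999 -4.6539 1.9951 -2.1317]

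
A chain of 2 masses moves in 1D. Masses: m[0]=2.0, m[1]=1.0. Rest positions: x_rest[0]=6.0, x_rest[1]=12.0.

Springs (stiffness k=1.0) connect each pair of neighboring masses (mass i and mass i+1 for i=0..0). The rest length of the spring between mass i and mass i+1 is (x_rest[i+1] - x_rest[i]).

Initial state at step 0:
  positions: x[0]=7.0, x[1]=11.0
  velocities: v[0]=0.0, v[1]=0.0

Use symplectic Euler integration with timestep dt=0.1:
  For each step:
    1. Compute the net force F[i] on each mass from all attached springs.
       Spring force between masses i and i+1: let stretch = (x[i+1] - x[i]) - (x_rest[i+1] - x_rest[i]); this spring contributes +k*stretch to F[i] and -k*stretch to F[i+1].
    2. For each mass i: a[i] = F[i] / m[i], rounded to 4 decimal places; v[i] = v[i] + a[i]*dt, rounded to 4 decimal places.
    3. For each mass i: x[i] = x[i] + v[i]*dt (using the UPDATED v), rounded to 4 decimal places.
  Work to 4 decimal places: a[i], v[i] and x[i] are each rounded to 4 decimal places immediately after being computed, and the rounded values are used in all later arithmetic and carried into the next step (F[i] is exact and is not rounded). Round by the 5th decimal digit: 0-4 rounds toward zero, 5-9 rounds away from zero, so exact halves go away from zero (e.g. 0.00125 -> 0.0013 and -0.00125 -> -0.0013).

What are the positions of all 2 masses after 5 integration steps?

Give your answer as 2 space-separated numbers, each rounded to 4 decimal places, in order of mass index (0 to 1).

Answer: 6.8553 11.2896

Derivation:
Step 0: x=[7.0000 11.0000] v=[0.0000 0.0000]
Step 1: x=[6.9900 11.0200] v=[-0.1000 0.2000]
Step 2: x=[6.9702 11.0597] v=[-0.1985 0.3970]
Step 3: x=[6.9408 11.1185] v=[-0.2940 0.5881]
Step 4: x=[6.9023 11.1955] v=[-0.3851 0.7703]
Step 5: x=[6.8553 11.2896] v=[-0.4704 0.9410]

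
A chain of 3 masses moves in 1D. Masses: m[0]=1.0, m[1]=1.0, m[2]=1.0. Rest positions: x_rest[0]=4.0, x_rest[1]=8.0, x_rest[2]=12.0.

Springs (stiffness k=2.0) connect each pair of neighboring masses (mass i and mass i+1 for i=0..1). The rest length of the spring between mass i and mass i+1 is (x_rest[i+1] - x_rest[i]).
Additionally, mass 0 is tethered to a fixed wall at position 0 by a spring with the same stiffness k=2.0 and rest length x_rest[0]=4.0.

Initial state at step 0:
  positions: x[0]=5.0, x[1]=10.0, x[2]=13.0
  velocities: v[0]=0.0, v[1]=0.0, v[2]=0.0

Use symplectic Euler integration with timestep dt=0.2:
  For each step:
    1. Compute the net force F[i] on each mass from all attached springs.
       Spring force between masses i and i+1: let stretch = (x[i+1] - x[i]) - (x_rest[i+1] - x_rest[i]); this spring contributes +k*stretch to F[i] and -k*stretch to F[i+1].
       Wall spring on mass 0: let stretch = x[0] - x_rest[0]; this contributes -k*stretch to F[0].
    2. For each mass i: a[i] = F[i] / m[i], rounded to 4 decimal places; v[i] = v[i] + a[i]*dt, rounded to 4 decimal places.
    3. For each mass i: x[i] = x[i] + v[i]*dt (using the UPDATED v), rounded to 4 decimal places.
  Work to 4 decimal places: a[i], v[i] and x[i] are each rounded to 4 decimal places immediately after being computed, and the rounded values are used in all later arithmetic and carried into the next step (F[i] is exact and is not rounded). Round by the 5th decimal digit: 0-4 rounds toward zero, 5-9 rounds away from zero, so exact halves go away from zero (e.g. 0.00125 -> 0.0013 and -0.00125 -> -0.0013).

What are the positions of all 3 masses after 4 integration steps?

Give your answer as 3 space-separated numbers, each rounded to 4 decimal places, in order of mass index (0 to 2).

Answer: 4.8389 8.8281 13.5397

Derivation:
Step 0: x=[5.0000 10.0000 13.0000] v=[0.0000 0.0000 0.0000]
Step 1: x=[5.0000 9.8400 13.0800] v=[0.0000 -0.8000 0.4000]
Step 2: x=[4.9872 9.5520 13.2208] v=[-0.0640 -1.4400 0.7040]
Step 3: x=[4.9406 9.1923 13.3881] v=[-0.2330 -1.7984 0.8365]
Step 4: x=[4.8389 8.8281 13.5397] v=[-0.5086 -1.8208 0.7582]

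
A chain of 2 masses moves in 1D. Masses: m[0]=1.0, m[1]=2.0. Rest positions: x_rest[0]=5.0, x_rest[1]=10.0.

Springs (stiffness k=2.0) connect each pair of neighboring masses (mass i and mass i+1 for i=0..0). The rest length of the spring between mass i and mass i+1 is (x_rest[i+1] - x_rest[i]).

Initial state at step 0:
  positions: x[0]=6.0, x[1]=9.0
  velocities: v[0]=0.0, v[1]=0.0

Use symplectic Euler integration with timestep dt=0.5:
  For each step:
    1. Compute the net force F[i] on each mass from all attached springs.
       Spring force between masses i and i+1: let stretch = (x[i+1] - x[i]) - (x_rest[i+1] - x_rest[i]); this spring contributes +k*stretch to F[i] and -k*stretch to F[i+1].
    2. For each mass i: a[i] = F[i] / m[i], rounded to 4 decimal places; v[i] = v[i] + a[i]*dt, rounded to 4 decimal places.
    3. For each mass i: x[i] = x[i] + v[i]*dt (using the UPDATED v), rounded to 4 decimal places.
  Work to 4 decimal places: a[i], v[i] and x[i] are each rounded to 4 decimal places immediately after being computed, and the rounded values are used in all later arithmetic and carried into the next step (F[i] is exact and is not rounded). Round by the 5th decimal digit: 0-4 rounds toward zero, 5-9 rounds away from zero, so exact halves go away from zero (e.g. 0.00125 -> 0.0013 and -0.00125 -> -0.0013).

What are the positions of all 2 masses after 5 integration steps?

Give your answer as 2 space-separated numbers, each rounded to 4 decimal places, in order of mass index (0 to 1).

Step 0: x=[6.0000 9.0000] v=[0.0000 0.0000]
Step 1: x=[5.0000 9.5000] v=[-2.0000 1.0000]
Step 2: x=[3.7500 10.1250] v=[-2.5000 1.2500]
Step 3: x=[3.1875 10.4063] v=[-1.1250 0.5625]
Step 4: x=[3.7344 10.1329] v=[1.0938 -0.5469]
Step 5: x=[4.9806 9.5098] v=[2.4923 -1.2462]

Answer: 4.9806 9.5098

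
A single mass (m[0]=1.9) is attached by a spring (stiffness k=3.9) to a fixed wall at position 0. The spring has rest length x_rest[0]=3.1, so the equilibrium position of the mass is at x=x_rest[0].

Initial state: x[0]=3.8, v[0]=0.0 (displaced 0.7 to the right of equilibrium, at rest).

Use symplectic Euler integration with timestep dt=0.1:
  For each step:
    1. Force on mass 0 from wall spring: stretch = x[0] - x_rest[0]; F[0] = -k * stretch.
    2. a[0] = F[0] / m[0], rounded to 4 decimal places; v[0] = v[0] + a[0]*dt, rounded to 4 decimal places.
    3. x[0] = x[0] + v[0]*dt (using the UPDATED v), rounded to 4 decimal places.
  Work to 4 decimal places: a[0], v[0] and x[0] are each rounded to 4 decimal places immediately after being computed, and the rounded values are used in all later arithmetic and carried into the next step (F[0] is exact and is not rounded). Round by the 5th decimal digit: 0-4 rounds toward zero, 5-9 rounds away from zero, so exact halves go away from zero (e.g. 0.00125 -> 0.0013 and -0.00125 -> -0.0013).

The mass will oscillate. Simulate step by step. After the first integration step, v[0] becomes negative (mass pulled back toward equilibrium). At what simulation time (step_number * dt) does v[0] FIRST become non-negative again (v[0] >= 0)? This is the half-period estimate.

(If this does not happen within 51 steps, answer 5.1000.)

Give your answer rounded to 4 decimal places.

Answer: 2.2000

Derivation:
Step 0: x=[3.8000] v=[0.0000]
Step 1: x=[3.7856] v=[-0.1437]
Step 2: x=[3.7572] v=[-0.2844]
Step 3: x=[3.7153] v=[-0.4193]
Step 4: x=[3.6607] v=[-0.5456]
Step 5: x=[3.5946] v=[-0.6607]
Step 6: x=[3.5184] v=[-0.7622]
Step 7: x=[3.4336] v=[-0.8481]
Step 8: x=[3.3419] v=[-0.9166]
Step 9: x=[3.2453] v=[-0.9663]
Step 10: x=[3.1457] v=[-0.9961]
Step 11: x=[3.0452] v=[-1.0055]
Step 12: x=[2.9458] v=[-0.9943]
Step 13: x=[2.8495] v=[-0.9627]
Step 14: x=[2.7584] v=[-0.9113]
Step 15: x=[2.6743] v=[-0.8412]
Step 16: x=[2.5989] v=[-0.7538]
Step 17: x=[2.5338] v=[-0.6509]
Step 18: x=[2.4803] v=[-0.5347]
Step 19: x=[2.4396] v=[-0.4075]
Step 20: x=[2.4124] v=[-0.2719]
Step 21: x=[2.3993] v=[-0.1308]
Step 22: x=[2.4006] v=[0.0130]
First v>=0 after going negative at step 22, time=2.2000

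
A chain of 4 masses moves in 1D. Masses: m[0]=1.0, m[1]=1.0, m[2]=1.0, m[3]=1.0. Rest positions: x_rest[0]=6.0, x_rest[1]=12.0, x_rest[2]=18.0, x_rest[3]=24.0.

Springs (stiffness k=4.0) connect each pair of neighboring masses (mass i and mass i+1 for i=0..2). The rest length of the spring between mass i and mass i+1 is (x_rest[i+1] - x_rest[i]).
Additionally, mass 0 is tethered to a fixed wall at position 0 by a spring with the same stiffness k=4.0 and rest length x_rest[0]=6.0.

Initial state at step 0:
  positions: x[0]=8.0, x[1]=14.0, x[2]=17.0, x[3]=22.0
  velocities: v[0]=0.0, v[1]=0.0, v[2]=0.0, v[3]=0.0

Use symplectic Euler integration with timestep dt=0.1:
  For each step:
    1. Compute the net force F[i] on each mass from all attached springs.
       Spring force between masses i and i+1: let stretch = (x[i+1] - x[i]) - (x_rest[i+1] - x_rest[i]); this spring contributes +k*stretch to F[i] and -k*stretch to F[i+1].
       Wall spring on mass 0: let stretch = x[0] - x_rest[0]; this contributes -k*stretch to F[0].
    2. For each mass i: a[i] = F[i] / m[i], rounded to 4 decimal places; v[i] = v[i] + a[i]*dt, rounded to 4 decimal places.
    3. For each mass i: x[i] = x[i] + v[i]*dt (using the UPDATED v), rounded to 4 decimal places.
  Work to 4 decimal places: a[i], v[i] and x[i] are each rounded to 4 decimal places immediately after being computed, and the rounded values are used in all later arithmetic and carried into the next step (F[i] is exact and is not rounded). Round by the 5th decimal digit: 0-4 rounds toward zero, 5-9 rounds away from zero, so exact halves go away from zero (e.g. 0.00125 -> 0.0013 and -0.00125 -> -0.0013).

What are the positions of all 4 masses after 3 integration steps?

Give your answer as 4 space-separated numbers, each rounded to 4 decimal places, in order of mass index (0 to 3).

Step 0: x=[8.0000 14.0000 17.0000 22.0000] v=[0.0000 0.0000 0.0000 0.0000]
Step 1: x=[7.9200 13.8800 17.0800 22.0400] v=[-0.8000 -1.2000 0.8000 0.4000]
Step 2: x=[7.7616 13.6496 17.2304 22.1216] v=[-1.5840 -2.3040 1.5040 0.8160]
Step 3: x=[7.5283 13.3269 17.4332 22.2476] v=[-2.3334 -3.2269 2.0282 1.2595]

Answer: 7.5283 13.3269 17.4332 22.2476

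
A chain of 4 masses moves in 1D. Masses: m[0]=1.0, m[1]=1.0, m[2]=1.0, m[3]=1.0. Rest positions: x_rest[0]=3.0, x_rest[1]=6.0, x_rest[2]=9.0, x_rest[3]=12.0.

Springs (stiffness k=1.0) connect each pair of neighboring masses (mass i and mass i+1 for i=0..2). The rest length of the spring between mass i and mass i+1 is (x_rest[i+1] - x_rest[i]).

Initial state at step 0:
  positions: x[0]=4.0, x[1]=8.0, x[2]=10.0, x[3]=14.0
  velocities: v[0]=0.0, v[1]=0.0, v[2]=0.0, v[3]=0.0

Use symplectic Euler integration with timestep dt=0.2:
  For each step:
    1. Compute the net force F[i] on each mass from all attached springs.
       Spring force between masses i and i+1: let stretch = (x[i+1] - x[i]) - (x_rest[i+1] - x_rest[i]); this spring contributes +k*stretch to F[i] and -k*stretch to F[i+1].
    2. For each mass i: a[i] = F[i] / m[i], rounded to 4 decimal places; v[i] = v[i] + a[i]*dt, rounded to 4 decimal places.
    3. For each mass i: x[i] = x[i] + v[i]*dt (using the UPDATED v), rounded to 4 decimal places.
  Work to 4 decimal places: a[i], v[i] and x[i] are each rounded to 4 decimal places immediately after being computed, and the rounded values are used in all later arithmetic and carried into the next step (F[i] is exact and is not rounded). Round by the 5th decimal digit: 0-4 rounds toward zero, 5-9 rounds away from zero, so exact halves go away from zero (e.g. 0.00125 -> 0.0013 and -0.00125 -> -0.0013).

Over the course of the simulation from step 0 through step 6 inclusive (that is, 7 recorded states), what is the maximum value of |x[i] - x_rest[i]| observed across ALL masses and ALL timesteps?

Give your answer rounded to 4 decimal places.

Step 0: x=[4.0000 8.0000 10.0000 14.0000] v=[0.0000 0.0000 0.0000 0.0000]
Step 1: x=[4.0400 7.9200 10.0800 13.9600] v=[0.2000 -0.4000 0.4000 -0.2000]
Step 2: x=[4.1152 7.7712 10.2288 13.8848] v=[0.3760 -0.7440 0.7440 -0.3760]
Step 3: x=[4.2166 7.5745 10.4255 13.7834] v=[0.5072 -0.9837 0.9837 -0.5072]
Step 4: x=[4.3324 7.3575 10.6425 13.6676] v=[0.5788 -1.0851 1.0851 -0.5788]
Step 5: x=[4.4492 7.1509 10.8491 13.5508] v=[0.5838 -1.0331 1.0331 -0.5838]
Step 6: x=[4.5540 6.9841 11.0159 13.4460] v=[0.5241 -0.8338 0.8338 -0.5241]
Max displacement = 2.0159

Answer: 2.0159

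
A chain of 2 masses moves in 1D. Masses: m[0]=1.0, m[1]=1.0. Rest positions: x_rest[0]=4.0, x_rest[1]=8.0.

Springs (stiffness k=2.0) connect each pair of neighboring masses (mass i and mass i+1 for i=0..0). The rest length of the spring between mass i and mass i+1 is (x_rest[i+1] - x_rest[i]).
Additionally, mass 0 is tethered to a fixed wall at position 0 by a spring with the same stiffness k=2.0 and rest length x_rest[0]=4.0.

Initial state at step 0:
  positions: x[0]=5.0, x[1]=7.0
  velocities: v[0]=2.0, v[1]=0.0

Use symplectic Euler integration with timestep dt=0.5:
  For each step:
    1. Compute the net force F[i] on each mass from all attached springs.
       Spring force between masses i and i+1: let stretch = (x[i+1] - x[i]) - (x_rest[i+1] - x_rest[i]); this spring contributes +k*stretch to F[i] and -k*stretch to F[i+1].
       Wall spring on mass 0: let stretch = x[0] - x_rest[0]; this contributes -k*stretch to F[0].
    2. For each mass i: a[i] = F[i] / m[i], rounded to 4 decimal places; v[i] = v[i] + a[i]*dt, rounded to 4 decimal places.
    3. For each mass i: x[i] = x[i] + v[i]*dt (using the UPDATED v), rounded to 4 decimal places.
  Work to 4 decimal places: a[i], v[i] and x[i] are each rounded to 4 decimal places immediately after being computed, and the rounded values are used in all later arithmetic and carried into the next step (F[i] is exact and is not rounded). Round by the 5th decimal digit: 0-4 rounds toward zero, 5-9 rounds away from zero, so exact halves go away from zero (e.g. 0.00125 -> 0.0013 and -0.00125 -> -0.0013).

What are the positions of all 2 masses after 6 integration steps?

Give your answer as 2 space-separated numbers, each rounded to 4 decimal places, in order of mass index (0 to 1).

Answer: 5.0469 8.4219

Derivation:
Step 0: x=[5.0000 7.0000] v=[2.0000 0.0000]
Step 1: x=[4.5000 8.0000] v=[-1.0000 2.0000]
Step 2: x=[3.5000 9.2500] v=[-2.0000 2.5000]
Step 3: x=[3.6250 9.6250] v=[0.2500 0.7500]
Step 4: x=[4.9375 9.0000] v=[2.6250 -1.2500]
Step 5: x=[5.8125 8.3438] v=[1.7500 -1.3125]
Step 6: x=[5.0469 8.4219] v=[-1.5312 0.1562]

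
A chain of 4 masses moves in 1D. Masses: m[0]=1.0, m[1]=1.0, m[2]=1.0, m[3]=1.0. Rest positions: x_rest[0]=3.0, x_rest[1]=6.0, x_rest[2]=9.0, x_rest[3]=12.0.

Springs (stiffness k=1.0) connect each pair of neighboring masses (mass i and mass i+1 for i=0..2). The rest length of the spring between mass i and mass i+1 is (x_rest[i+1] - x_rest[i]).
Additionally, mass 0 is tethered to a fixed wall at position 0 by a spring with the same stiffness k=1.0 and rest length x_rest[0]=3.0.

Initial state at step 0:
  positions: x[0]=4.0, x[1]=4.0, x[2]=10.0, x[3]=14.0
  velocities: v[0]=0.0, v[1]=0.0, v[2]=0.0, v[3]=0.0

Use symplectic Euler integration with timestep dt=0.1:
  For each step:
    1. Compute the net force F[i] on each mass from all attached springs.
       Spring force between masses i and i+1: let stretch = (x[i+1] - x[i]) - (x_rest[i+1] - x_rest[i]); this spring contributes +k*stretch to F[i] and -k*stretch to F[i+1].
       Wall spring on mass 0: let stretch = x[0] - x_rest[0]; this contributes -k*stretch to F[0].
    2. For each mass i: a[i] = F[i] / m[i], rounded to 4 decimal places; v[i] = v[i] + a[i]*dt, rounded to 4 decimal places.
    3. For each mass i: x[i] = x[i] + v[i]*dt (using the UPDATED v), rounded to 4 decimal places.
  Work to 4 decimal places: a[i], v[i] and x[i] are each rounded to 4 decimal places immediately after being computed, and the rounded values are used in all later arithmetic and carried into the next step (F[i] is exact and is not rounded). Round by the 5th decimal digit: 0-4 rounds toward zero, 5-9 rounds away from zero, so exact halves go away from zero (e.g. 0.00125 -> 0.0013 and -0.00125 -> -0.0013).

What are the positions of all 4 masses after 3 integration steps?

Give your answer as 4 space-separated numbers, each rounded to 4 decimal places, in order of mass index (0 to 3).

Answer: 3.7670 4.3511 9.8845 13.9395

Derivation:
Step 0: x=[4.0000 4.0000 10.0000 14.0000] v=[0.0000 0.0000 0.0000 0.0000]
Step 1: x=[3.9600 4.0600 9.9800 13.9900] v=[-0.4000 0.6000 -0.2000 -0.1000]
Step 2: x=[3.8814 4.1782 9.9409 13.9699] v=[-0.7860 1.1820 -0.3910 -0.2010]
Step 3: x=[3.7670 4.3511 9.8845 13.9395] v=[-1.1445 1.7286 -0.5644 -0.3039]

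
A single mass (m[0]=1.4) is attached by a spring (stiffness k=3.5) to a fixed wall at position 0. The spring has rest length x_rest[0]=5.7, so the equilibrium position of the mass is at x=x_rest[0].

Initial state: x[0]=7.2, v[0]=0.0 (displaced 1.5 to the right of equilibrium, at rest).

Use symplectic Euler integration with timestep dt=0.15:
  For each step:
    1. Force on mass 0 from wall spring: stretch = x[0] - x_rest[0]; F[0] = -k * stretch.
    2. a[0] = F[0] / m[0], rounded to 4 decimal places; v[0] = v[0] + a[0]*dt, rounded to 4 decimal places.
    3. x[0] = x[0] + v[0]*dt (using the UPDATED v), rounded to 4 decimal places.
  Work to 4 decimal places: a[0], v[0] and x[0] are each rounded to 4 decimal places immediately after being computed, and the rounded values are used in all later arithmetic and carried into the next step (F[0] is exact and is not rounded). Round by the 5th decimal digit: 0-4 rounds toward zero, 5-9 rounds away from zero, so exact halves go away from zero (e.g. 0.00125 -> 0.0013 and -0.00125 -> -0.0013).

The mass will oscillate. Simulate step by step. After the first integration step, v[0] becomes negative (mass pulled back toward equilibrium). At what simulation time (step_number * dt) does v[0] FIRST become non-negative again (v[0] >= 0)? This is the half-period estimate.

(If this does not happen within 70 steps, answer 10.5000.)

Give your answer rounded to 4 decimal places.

Step 0: x=[7.2000] v=[0.0000]
Step 1: x=[7.1156] v=[-0.5625]
Step 2: x=[6.9516] v=[-1.0934]
Step 3: x=[6.7172] v=[-1.5628]
Step 4: x=[6.4256] v=[-1.9443]
Step 5: x=[6.0931] v=[-2.2164]
Step 6: x=[5.7385] v=[-2.3638]
Step 7: x=[5.3818] v=[-2.3782]
Step 8: x=[5.0430] v=[-2.2589]
Step 9: x=[4.7411] v=[-2.0125]
Step 10: x=[4.4932] v=[-1.6529]
Step 11: x=[4.3131] v=[-1.2004]
Step 12: x=[4.2111] v=[-0.6803]
Step 13: x=[4.1928] v=[-0.1220]
Step 14: x=[4.2593] v=[0.4432]
First v>=0 after going negative at step 14, time=2.1000

Answer: 2.1000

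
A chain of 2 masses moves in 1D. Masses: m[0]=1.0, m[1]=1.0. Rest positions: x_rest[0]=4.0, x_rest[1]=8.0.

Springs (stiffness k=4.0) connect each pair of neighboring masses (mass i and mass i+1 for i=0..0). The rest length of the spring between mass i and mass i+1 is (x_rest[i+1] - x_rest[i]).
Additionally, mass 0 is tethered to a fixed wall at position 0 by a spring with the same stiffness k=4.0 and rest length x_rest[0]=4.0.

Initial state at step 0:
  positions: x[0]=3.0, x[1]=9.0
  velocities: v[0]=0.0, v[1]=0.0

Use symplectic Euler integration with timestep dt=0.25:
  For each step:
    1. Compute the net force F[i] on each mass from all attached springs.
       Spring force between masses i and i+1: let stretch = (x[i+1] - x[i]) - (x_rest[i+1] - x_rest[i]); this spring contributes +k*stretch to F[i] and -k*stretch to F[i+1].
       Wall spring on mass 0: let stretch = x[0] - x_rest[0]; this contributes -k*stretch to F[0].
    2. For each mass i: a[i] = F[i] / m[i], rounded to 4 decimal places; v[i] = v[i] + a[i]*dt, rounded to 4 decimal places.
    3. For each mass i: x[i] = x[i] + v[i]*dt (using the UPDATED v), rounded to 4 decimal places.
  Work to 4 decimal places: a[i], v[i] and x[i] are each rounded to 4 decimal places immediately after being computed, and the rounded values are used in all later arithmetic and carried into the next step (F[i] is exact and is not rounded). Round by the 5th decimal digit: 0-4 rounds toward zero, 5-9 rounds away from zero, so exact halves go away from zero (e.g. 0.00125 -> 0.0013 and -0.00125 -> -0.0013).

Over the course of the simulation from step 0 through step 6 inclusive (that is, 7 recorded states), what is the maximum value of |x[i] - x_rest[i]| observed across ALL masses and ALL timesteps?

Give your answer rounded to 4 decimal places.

Answer: 1.3281

Derivation:
Step 0: x=[3.0000 9.0000] v=[0.0000 0.0000]
Step 1: x=[3.7500 8.5000] v=[3.0000 -2.0000]
Step 2: x=[4.7500 7.8125] v=[4.0000 -2.7500]
Step 3: x=[5.3281 7.3594] v=[2.3125 -1.8125]
Step 4: x=[5.0820 7.3985] v=[-0.9843 0.1562]
Step 5: x=[4.1446 7.8584] v=[-3.7498 1.8397]
Step 6: x=[3.0995 8.3899] v=[-4.1806 2.1259]
Max displacement = 1.3281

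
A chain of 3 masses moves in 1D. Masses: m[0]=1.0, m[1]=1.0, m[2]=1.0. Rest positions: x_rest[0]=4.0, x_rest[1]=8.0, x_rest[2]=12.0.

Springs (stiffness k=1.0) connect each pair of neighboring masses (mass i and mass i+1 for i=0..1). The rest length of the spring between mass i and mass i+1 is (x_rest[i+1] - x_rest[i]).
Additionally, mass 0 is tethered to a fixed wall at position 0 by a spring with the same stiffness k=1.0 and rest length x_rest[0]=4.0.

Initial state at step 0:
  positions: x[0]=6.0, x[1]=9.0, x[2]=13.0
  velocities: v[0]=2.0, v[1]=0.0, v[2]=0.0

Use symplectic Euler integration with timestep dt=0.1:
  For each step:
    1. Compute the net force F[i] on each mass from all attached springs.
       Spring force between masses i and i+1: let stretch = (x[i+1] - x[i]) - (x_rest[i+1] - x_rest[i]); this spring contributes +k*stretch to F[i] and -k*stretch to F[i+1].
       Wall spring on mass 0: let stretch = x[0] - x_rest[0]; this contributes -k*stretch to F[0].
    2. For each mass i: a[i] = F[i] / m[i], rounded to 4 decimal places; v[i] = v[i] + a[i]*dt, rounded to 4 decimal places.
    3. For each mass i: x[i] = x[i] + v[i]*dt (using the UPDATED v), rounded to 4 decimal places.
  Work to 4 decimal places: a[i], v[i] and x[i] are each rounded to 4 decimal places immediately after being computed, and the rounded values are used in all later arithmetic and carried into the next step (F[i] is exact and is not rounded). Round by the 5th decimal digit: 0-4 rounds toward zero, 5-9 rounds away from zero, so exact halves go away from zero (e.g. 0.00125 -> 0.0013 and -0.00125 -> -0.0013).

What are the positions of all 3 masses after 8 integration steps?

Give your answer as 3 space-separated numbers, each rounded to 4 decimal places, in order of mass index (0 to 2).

Step 0: x=[6.0000 9.0000 13.0000] v=[2.0000 0.0000 0.0000]
Step 1: x=[6.1700 9.0100 13.0000] v=[1.7000 0.1000 0.0000]
Step 2: x=[6.3067 9.0315 13.0001] v=[1.3670 0.2150 0.0010]
Step 3: x=[6.4076 9.0654 13.0005] v=[1.0088 0.3394 0.0041]
Step 4: x=[6.4710 9.1121 13.0016] v=[0.6338 0.4671 0.0106]
Step 5: x=[6.4961 9.1713 13.0038] v=[0.2508 0.5919 0.0217]
Step 6: x=[6.4830 9.2421 13.0077] v=[-0.1313 0.7076 0.0385]
Step 7: x=[6.4326 9.3229 13.0139] v=[-0.5037 0.8083 0.0619]
Step 8: x=[6.3468 9.4117 13.0232] v=[-0.8579 0.8884 0.0928]

Answer: 6.3468 9.4117 13.0232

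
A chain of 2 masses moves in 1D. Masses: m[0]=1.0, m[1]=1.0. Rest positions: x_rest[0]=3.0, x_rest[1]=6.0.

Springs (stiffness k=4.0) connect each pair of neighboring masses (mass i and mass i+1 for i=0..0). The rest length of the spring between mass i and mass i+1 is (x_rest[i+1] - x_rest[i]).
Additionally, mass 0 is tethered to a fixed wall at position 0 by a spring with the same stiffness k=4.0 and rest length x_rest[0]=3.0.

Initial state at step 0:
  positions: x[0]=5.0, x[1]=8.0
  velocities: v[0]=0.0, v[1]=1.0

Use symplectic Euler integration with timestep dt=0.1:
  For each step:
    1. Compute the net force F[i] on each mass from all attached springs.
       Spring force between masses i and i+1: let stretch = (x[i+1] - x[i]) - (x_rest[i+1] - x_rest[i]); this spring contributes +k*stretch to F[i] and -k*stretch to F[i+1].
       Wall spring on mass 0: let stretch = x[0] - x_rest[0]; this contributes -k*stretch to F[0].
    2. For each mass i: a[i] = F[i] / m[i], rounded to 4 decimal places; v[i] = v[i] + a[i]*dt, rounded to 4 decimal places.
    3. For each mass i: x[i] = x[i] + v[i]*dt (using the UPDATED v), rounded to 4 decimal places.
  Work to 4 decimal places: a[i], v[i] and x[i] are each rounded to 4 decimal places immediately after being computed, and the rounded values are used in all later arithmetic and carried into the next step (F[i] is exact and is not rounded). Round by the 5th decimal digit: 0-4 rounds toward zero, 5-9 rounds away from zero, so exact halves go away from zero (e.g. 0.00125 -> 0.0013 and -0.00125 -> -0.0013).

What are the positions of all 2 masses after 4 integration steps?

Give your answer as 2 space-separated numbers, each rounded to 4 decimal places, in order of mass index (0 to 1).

Step 0: x=[5.0000 8.0000] v=[0.0000 1.0000]
Step 1: x=[4.9200 8.1000] v=[-0.8000 1.0000]
Step 2: x=[4.7704 8.1928] v=[-1.4960 0.9280]
Step 3: x=[4.5669 8.2687] v=[-2.0352 0.7590]
Step 4: x=[4.3288 8.3165] v=[-2.3812 0.4783]

Answer: 4.3288 8.3165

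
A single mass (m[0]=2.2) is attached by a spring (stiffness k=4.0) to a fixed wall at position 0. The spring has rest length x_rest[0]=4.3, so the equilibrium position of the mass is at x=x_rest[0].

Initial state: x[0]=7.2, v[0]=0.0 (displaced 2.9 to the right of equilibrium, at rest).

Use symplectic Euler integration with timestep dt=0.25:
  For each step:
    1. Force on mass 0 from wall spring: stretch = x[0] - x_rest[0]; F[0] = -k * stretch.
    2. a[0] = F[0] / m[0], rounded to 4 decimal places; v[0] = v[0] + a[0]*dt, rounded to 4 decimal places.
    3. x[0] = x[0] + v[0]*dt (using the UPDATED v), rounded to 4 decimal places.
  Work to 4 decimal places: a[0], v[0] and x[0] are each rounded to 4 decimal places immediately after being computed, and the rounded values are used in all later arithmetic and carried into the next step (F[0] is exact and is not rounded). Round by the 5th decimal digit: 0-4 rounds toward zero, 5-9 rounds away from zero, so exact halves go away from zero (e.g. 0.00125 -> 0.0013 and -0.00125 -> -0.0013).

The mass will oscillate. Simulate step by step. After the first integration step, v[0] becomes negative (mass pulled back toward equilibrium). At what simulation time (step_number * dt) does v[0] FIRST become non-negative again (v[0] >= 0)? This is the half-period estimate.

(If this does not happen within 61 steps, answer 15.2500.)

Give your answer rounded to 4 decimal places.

Answer: 2.5000

Derivation:
Step 0: x=[7.2000] v=[0.0000]
Step 1: x=[6.8705] v=[-1.3182]
Step 2: x=[6.2489] v=[-2.4866]
Step 3: x=[5.4058] v=[-3.3725]
Step 4: x=[4.4370] v=[-3.8751]
Step 5: x=[3.4527] v=[-3.9374]
Step 6: x=[2.5646] v=[-3.5523]
Step 7: x=[1.8737] v=[-2.7635]
Step 8: x=[1.4586] v=[-1.6606]
Step 9: x=[1.3663] v=[-0.3691]
Step 10: x=[1.6074] v=[0.9644]
First v>=0 after going negative at step 10, time=2.5000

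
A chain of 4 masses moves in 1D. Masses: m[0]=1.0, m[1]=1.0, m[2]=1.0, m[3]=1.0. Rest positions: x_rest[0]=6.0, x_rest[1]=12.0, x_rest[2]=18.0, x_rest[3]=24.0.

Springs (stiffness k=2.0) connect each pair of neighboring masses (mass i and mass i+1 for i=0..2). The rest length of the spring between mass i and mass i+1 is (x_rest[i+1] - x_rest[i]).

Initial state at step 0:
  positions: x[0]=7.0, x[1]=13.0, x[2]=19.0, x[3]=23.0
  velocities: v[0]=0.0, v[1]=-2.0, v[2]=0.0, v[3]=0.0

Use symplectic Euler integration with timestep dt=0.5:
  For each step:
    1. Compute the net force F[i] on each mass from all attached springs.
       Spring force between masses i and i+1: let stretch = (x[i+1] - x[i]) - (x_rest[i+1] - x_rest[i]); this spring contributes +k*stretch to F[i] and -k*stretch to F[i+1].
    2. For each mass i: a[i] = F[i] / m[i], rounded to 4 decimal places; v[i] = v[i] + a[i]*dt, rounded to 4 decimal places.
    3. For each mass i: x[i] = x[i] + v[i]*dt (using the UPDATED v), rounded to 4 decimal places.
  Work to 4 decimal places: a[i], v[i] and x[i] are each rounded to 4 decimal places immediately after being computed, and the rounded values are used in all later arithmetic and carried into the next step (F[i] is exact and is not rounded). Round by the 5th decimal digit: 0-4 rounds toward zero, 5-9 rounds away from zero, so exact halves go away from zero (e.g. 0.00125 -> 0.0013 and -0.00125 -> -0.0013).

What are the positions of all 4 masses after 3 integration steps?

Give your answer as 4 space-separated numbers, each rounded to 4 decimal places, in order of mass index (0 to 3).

Step 0: x=[7.0000 13.0000 19.0000 23.0000] v=[0.0000 -2.0000 0.0000 0.0000]
Step 1: x=[7.0000 12.0000 18.0000 24.0000] v=[0.0000 -2.0000 -2.0000 2.0000]
Step 2: x=[6.5000 11.5000 17.0000 25.0000] v=[-1.0000 -1.0000 -2.0000 2.0000]
Step 3: x=[5.5000 11.2500 17.2500 25.0000] v=[-2.0000 -0.5000 0.5000 0.0000]

Answer: 5.5000 11.2500 17.2500 25.0000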